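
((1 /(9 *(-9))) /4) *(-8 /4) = 1 /162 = 0.01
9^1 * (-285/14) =-2565/14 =-183.21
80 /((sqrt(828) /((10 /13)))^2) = 2000 /34983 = 0.06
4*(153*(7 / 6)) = 714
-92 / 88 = -23 / 22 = -1.05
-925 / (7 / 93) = -86025 / 7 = -12289.29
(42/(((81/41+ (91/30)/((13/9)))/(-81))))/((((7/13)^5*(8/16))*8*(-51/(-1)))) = -2055106755/22735069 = -90.39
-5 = -5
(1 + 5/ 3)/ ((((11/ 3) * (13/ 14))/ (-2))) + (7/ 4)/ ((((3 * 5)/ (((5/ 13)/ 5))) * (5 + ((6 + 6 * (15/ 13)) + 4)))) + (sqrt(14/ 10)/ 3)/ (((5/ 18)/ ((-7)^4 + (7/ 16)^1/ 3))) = -3829399/ 2445300 + 23051 * sqrt(35)/ 40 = 3407.72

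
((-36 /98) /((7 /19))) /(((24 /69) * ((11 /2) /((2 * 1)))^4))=-251712 /5021863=-0.05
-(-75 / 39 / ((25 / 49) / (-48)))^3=-13011038208 / 2197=-5922183.98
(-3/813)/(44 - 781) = 1/199727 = 0.00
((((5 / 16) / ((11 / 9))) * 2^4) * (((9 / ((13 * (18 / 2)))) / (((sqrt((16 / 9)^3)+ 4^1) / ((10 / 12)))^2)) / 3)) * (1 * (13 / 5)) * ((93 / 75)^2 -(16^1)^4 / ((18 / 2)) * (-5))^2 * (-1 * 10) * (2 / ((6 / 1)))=-41946582705205201 / 2033900000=-20623719.31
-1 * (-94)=94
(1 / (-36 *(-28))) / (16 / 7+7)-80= -748799 / 9360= -80.00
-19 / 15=-1.27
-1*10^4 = -10000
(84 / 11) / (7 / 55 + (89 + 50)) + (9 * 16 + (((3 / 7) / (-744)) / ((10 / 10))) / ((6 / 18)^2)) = 478384455 / 3320968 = 144.05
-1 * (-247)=247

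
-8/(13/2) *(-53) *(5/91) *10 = 35.84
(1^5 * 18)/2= 9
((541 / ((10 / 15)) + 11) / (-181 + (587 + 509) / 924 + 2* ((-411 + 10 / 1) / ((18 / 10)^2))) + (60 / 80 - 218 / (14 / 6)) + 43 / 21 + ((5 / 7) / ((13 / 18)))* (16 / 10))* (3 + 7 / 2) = -264783088399 / 447778632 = -591.33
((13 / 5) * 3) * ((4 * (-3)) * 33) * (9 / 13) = -10692 / 5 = -2138.40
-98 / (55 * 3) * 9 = -294 / 55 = -5.35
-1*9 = -9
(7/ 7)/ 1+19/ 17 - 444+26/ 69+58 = -449852/ 1173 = -383.51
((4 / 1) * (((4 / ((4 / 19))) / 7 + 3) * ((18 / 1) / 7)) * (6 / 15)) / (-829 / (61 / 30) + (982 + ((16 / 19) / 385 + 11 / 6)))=440605440 / 10797280907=0.04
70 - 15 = 55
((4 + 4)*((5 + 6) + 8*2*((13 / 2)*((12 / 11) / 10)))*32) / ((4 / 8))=629248 / 55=11440.87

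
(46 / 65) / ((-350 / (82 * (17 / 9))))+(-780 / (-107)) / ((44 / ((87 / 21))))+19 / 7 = 372026276 / 120495375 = 3.09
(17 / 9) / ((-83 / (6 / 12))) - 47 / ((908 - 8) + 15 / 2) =-57097 / 903870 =-0.06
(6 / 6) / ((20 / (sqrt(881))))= sqrt(881) / 20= 1.48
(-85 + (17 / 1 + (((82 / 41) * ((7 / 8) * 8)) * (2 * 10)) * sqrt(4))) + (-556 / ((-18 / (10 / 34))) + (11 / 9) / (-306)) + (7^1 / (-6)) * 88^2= -23501495 / 2754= -8533.59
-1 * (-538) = 538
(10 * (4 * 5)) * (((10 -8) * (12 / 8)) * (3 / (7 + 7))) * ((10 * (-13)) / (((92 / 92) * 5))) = -23400 / 7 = -3342.86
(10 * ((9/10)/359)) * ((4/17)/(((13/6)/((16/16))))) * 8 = 1728/79339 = 0.02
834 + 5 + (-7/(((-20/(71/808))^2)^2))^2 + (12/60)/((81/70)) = 316131148789332389093258101506314425409/376717565091079156670241177600000000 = 839.17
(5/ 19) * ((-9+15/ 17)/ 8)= -345/ 1292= -0.27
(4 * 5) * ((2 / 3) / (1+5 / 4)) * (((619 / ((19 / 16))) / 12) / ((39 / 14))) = 5546240 / 60021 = 92.40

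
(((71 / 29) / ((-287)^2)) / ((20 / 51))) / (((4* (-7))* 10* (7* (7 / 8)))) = -0.00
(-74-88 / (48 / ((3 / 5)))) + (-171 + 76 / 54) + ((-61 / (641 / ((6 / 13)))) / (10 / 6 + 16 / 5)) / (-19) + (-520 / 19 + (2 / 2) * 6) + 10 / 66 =-9127826308057 / 34326876870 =-265.91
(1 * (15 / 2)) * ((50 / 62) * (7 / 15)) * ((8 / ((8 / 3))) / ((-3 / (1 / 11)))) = -175 / 682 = -0.26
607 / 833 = 0.73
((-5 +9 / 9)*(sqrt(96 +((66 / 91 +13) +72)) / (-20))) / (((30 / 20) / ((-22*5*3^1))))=-44*sqrt(1504867) / 91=-593.14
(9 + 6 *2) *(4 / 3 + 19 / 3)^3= 85169 / 9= 9463.22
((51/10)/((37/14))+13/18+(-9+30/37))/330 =-0.02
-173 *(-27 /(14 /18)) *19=798741 /7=114105.86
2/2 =1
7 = 7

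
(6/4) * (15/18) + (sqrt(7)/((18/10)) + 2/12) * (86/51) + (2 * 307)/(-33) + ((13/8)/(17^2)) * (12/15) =-9768091/572220 + 430 * sqrt(7)/459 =-14.59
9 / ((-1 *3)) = -3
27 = 27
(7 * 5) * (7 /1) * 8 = 1960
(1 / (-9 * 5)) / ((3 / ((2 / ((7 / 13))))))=-26 / 945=-0.03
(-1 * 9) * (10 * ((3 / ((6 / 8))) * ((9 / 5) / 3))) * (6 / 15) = -432 / 5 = -86.40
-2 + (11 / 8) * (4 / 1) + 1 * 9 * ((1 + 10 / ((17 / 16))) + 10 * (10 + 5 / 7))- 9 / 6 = 126139 / 119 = 1059.99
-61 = -61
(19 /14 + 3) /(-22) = -61 /308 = -0.20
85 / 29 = 2.93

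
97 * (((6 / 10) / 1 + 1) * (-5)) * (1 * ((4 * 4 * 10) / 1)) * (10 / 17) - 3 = -1241651 / 17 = -73038.29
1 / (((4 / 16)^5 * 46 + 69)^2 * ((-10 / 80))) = -2097152 / 1249693201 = -0.00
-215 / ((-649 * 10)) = 43 / 1298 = 0.03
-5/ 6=-0.83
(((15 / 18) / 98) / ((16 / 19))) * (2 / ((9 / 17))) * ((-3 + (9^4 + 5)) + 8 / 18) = 95399665 / 381024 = 250.38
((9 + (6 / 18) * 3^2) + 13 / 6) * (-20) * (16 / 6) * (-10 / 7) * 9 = 68000 / 7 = 9714.29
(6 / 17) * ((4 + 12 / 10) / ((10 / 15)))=234 / 85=2.75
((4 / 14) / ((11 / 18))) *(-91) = -468 / 11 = -42.55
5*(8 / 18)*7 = 140 / 9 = 15.56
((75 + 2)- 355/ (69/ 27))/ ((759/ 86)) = -122464/ 17457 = -7.02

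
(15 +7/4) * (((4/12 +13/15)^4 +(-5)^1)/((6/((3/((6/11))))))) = -1347973/30000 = -44.93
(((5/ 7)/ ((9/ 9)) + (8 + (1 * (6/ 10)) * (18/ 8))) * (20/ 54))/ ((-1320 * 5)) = -1409/ 2494800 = -0.00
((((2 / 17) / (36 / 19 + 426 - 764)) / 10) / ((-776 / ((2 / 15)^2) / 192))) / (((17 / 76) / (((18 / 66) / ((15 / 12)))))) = 92416 / 615376911875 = 0.00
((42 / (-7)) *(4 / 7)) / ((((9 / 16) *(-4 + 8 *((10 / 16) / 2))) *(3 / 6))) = 512 / 63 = 8.13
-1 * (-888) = 888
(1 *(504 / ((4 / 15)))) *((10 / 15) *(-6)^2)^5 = 15049359360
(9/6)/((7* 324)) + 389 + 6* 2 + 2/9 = 606649/1512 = 401.22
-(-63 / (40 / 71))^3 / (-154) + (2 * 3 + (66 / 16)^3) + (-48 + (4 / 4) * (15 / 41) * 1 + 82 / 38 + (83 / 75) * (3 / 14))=-69478640148573 / 7677824000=-9049.26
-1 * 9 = -9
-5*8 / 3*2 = -80 / 3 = -26.67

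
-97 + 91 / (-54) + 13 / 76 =-202151 / 2052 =-98.51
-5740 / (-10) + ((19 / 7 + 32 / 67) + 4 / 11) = 2979609 / 5159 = 577.56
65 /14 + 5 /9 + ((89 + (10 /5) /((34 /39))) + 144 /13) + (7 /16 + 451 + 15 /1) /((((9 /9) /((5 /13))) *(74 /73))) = 4690663013 /16484832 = 284.54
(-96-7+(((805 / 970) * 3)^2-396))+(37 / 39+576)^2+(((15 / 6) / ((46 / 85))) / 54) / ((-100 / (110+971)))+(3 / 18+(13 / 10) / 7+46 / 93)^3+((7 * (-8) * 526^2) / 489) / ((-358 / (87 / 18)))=17039738577400650925435253117 / 51200448533659784268000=332804.48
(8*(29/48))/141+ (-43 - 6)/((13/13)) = -41425/846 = -48.97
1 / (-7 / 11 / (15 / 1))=-165 / 7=-23.57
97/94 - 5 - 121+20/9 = -103843/846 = -122.75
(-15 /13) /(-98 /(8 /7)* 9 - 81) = 20 /14781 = 0.00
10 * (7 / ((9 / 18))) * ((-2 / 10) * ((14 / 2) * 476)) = -93296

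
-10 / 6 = -5 / 3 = -1.67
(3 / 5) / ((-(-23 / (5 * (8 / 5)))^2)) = -192 / 2645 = -0.07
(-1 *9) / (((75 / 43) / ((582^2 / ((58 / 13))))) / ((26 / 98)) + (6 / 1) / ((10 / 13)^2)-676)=0.01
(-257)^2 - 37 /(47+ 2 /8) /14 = 87382753 /1323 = 66048.94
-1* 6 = -6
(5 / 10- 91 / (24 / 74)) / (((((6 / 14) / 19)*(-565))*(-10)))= -447013 / 203400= -2.20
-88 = -88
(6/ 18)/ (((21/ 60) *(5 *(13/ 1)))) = 4/ 273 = 0.01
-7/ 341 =-0.02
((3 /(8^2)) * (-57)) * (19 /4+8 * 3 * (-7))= 111663 /256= 436.18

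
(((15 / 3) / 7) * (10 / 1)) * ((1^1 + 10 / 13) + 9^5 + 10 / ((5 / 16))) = 38403800 / 91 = 422019.78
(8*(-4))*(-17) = 544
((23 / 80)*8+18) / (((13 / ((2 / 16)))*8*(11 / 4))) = 0.01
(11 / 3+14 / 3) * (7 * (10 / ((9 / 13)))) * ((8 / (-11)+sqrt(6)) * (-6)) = 364000 / 99-45500 * sqrt(6) / 9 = -8706.76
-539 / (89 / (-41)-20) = 24.31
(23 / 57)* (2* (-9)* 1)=-138 / 19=-7.26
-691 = -691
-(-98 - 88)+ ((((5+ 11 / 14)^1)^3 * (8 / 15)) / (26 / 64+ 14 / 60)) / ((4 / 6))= 45095154 / 105301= 428.25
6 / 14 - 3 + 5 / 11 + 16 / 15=-1213 / 1155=-1.05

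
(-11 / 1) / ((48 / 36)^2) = -99 / 16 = -6.19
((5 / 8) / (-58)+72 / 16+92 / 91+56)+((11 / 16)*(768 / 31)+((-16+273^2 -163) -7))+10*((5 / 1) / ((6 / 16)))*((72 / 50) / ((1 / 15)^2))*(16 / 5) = 278362036959 / 1308944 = 212661.53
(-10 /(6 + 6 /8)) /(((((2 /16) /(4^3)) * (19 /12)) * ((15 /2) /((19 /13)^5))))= -4270358528 /10024911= -425.97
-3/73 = -0.04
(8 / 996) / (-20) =-1 / 2490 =-0.00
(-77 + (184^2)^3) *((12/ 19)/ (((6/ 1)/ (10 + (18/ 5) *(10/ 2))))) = 2173176324812584/ 19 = 114377701305925.47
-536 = -536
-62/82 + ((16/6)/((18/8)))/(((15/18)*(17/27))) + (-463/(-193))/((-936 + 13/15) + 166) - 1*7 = -42682191603/7759843885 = -5.50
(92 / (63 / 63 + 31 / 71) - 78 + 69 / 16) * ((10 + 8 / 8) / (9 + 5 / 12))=-86603 / 7684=-11.27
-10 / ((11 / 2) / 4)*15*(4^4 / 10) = -2792.73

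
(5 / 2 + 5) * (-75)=-1125 / 2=-562.50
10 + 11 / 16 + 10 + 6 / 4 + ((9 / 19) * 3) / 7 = 47647 / 2128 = 22.39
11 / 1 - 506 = -495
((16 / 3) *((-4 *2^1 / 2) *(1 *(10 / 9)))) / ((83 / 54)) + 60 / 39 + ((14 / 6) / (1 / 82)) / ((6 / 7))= 2032891 / 9711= 209.34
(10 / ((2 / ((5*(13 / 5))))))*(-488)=-31720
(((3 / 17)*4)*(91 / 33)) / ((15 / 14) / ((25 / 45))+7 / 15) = 76440 / 94061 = 0.81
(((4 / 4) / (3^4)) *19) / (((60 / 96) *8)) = 19 / 405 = 0.05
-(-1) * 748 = 748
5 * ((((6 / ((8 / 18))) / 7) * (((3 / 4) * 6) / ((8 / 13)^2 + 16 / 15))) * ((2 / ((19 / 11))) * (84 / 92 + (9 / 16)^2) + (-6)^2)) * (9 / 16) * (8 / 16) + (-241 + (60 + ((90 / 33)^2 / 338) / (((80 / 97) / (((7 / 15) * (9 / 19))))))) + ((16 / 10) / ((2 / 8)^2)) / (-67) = 169345460864558170627 / 1257974284173967360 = 134.62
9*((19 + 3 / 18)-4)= 273 / 2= 136.50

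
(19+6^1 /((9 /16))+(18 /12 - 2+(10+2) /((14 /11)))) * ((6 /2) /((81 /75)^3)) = 25328125 /275562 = 91.91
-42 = -42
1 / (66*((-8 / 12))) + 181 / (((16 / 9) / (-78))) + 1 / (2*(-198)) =-6289589 / 792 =-7941.40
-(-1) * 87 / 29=3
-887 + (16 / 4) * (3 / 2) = -881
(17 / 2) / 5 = 17 / 10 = 1.70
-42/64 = -21/32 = -0.66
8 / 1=8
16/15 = 1.07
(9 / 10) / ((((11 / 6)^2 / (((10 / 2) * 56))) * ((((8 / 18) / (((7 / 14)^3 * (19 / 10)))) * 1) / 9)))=872613 / 2420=360.58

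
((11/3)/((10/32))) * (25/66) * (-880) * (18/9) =-7822.22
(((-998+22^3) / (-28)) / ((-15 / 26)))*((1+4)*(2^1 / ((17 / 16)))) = 2007200 / 357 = 5622.41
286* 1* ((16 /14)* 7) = 2288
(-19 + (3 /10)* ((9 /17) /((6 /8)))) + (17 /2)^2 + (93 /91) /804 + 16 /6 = 87266813 /1554735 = 56.13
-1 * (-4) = 4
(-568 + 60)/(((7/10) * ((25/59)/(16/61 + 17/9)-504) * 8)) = 44246165/245731437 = 0.18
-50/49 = -1.02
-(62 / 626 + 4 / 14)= -0.38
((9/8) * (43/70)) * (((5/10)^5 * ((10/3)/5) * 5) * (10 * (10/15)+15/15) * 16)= 989/112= 8.83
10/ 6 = 5/ 3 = 1.67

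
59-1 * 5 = 54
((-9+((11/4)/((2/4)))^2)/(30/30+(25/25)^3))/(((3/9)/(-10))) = -1275/4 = -318.75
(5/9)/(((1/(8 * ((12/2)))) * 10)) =8/3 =2.67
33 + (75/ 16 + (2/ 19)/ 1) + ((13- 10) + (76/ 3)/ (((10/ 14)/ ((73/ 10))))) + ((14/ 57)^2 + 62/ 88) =4295317469/ 14295600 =300.46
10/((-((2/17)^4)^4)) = -243305959378334342405/32768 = -7425108623606394.73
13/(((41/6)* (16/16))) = 78/41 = 1.90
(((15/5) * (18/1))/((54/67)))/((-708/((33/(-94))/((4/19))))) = 14003/88736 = 0.16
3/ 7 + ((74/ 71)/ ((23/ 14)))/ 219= 1080133/ 2503389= 0.43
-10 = -10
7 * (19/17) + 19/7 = 1254/119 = 10.54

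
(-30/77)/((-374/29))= 435/14399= 0.03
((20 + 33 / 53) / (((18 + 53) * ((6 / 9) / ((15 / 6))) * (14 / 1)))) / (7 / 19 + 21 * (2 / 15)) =1557525 / 63429128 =0.02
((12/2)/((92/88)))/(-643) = -132/14789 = -0.01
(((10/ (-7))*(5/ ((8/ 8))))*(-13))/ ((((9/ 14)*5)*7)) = 260/ 63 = 4.13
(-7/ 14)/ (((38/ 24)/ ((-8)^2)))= -384/ 19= -20.21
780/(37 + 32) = 260/23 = 11.30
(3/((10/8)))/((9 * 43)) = 4/645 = 0.01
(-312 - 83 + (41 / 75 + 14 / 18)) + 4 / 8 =-176929 / 450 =-393.18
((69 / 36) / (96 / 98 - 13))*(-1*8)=2254 / 1767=1.28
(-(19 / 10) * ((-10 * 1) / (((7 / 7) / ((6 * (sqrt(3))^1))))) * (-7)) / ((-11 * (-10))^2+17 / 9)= -7182 * sqrt(3) / 108917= -0.11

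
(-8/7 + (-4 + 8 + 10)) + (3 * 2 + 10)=202/7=28.86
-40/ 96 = -5/ 12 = -0.42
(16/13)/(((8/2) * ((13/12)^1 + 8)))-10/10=-1369/1417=-0.97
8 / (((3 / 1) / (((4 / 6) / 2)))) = 8 / 9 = 0.89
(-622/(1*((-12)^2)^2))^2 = 96721/107495424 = 0.00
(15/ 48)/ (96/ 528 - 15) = -55/ 2608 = -0.02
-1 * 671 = -671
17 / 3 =5.67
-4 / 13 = -0.31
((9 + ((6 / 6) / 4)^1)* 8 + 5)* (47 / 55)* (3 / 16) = 11139 / 880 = 12.66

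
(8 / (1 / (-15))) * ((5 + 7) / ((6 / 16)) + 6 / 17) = -66000 / 17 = -3882.35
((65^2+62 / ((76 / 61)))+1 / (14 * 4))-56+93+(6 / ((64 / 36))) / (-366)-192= 534779337 / 129808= 4119.77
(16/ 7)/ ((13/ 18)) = 288/ 91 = 3.16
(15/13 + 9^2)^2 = 1140624/169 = 6749.25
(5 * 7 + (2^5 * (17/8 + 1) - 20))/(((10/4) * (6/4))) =92/3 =30.67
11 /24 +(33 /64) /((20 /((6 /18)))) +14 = 55553 /3840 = 14.47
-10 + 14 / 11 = -96 / 11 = -8.73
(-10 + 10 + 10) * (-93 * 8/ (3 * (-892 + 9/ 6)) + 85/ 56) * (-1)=-895805/ 49868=-17.96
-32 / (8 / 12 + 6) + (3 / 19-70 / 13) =-12383 / 1235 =-10.03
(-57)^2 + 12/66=35741/11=3249.18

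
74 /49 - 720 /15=-2278 /49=-46.49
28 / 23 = 1.22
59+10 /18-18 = 374 /9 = 41.56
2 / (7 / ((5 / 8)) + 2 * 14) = 5 / 98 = 0.05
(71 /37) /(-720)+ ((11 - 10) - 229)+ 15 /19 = -115006229 /506160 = -227.21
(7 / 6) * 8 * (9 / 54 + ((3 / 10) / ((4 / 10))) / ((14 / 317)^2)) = 904793 / 252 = 3590.45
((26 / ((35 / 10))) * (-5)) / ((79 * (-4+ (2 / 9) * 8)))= 117 / 553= 0.21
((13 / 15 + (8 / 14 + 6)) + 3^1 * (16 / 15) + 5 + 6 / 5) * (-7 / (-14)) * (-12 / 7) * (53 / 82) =-93704 / 10045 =-9.33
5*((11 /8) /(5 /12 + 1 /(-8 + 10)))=15 /2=7.50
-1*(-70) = 70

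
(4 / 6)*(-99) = -66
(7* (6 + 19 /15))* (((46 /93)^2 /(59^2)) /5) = 1614508 /2258037675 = 0.00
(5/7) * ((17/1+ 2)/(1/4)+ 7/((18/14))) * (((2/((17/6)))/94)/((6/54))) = 21990/5593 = 3.93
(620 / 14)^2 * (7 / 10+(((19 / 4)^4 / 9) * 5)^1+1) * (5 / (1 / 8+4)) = 676360.17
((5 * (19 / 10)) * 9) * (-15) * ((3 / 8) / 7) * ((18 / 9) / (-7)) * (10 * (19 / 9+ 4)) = 235125 / 196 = 1199.62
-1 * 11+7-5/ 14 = -61/ 14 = -4.36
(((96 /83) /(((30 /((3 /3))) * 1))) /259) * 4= 64 /107485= 0.00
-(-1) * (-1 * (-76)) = 76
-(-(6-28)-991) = 969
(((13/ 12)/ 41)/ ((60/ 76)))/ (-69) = -247/ 509220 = -0.00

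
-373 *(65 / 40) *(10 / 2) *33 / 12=-266695 / 32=-8334.22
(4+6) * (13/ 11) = 130/ 11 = 11.82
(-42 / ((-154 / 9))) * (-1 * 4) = -9.82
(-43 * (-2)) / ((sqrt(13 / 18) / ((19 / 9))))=1634 * sqrt(26) / 39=213.64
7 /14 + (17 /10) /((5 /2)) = 59 /50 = 1.18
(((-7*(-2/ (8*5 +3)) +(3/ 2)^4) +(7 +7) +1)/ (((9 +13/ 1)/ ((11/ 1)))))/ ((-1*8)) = -14027/ 11008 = -1.27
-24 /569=-0.04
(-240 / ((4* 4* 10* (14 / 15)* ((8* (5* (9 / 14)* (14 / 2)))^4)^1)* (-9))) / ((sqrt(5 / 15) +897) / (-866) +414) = 433* sqrt(3) / 1127794326859444608000 +51617497 / 125310480762160512000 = 0.00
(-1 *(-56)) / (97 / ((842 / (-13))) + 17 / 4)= 20.35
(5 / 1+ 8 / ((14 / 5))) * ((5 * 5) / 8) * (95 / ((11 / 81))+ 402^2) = 223167375 / 56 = 3985131.70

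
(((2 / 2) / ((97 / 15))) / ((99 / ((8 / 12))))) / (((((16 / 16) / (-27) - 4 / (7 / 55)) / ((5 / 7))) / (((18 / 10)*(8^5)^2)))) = -289910292480 / 6345449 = -45687.91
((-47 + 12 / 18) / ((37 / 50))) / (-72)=3475 / 3996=0.87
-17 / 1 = -17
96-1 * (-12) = 108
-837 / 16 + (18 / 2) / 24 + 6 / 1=-735 / 16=-45.94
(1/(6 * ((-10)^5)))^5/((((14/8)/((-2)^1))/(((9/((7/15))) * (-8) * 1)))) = -1/441000000000000000000000000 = -0.00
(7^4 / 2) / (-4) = -2401 / 8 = -300.12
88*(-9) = -792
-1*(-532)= 532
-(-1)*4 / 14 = 2 / 7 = 0.29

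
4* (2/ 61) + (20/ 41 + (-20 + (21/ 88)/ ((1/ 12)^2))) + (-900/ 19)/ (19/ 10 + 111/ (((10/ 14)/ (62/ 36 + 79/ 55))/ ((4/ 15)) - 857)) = -99601028209294/ 8459448754031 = -11.77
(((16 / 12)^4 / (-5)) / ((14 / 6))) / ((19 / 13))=-3328 / 17955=-0.19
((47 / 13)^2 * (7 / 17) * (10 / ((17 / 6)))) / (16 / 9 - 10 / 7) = 29225070 / 537251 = 54.40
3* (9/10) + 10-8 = 47/10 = 4.70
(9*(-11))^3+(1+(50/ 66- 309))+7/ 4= -128119793/ 132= -970604.49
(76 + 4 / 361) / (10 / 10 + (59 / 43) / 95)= 52675 / 703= 74.93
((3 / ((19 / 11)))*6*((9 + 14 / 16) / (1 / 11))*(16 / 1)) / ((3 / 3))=344124 / 19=18111.79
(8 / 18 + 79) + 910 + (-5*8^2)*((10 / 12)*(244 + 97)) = -809495 / 9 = -89943.89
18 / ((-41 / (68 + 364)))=-7776 / 41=-189.66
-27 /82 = -0.33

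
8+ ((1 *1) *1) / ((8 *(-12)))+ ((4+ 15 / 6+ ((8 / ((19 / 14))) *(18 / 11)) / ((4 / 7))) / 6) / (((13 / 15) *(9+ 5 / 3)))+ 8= 17122165 / 1043328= 16.41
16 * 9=144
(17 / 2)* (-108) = -918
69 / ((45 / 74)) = 1702 / 15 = 113.47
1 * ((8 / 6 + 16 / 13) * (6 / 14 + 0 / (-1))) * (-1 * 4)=-400 / 91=-4.40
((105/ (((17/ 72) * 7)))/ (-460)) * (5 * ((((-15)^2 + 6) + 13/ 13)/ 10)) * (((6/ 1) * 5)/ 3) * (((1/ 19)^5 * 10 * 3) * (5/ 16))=-587250/ 968154709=-0.00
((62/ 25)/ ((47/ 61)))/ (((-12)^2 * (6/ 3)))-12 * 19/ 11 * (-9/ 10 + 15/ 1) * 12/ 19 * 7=-2404784959/ 1861200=-1292.06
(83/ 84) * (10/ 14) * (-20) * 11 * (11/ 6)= -284.67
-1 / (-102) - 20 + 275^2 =7711711 / 102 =75605.01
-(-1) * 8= 8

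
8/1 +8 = 16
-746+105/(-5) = -767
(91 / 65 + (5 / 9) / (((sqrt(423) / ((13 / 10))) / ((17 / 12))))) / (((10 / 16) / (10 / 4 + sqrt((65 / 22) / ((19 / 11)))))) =(sqrt(2470) + 95) * (1105 * sqrt(47) + 213192) / 3616650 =8.83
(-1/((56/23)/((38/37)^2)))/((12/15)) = -41515/76664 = -0.54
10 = 10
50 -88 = -38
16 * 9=144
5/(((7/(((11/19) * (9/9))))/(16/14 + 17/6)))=9185/5586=1.64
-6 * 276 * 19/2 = -15732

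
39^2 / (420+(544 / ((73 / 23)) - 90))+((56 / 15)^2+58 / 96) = 1157935051 / 65883600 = 17.58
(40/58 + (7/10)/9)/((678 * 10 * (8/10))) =2003/14156640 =0.00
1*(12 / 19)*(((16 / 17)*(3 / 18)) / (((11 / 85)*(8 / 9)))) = 180 / 209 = 0.86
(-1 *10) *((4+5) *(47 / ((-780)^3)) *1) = 47 / 5272800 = 0.00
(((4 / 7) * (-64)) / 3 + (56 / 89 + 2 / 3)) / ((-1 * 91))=0.12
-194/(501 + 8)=-194/509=-0.38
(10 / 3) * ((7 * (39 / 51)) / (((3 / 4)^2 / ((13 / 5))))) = 37856 / 459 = 82.47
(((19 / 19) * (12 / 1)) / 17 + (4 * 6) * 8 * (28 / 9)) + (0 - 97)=25553 / 51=501.04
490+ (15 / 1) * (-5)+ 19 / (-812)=336961 / 812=414.98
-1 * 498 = -498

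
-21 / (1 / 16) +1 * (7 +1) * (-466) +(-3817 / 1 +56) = -7825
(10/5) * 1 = 2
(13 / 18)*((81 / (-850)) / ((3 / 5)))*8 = -78 / 85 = -0.92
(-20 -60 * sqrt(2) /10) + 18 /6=-17 -6 * sqrt(2)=-25.49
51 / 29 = 1.76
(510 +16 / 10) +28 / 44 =28173 / 55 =512.24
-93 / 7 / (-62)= 3 / 14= 0.21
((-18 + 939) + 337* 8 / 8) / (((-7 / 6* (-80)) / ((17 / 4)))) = 32079 / 560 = 57.28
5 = 5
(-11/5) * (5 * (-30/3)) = 110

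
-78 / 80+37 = 1441 / 40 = 36.02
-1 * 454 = -454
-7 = -7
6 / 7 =0.86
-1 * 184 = -184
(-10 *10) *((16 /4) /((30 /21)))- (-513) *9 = 4337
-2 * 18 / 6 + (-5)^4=619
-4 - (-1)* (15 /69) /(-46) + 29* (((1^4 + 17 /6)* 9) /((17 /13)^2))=88833454 /152881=581.06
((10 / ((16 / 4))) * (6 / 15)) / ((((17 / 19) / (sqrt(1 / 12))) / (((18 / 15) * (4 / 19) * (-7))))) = -0.57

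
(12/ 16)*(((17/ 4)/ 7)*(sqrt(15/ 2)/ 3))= 0.42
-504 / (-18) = 28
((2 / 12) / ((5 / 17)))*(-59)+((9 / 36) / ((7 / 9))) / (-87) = -407263 / 12180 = -33.44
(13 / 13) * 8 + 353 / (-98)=431 / 98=4.40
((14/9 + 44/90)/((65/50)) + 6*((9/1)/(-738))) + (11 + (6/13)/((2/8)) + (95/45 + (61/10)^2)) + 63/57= 499208503/9114300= 54.77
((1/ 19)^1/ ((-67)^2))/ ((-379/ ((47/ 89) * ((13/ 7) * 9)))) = -5499/ 20138655047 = -0.00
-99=-99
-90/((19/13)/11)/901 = -12870/17119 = -0.75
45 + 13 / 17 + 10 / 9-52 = -784 / 153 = -5.12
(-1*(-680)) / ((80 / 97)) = 1649 / 2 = 824.50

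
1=1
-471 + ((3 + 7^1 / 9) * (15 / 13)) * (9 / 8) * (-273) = -7239 / 4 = -1809.75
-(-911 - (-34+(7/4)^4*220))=188183/64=2940.36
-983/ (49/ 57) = -56031/ 49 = -1143.49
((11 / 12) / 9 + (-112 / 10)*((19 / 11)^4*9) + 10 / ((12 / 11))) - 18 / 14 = -49213636529 / 55342980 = -889.25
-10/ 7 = -1.43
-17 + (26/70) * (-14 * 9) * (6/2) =-787/5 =-157.40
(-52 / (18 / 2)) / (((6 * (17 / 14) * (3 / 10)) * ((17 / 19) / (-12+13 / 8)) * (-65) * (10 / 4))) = -22078 / 117045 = -0.19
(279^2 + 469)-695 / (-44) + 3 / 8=78326.17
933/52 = 17.94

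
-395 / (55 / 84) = -6636 / 11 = -603.27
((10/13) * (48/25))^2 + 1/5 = 10061/4225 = 2.38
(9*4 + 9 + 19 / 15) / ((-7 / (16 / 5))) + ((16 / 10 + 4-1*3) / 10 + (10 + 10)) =-187 / 210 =-0.89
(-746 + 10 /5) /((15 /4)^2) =-3968 /75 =-52.91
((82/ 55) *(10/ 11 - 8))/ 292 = -1599/ 44165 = -0.04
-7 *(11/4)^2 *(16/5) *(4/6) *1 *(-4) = 6776/15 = 451.73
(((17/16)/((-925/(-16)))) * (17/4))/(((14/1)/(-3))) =-867/51800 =-0.02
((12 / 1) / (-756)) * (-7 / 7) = 1 / 63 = 0.02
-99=-99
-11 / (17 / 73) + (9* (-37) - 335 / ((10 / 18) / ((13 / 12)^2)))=-295915 / 272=-1087.92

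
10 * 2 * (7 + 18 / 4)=230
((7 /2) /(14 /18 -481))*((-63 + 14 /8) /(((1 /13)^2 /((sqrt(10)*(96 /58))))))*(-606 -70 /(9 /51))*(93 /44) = -182429105040*sqrt(10) /689359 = -836852.04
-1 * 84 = -84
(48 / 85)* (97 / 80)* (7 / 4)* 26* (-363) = -11308.94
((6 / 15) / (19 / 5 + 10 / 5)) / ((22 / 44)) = 4 / 29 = 0.14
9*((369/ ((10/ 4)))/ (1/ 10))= 13284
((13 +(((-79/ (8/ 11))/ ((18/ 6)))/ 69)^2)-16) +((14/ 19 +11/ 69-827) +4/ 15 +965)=35545168007/ 260521920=136.44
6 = 6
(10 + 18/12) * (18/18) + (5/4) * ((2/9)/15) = 311/27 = 11.52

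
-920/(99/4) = -3680/99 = -37.17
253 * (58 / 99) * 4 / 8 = 667 / 9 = 74.11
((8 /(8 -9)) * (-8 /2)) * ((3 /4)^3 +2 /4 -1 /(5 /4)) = 39 /10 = 3.90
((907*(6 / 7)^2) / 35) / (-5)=-32652 / 8575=-3.81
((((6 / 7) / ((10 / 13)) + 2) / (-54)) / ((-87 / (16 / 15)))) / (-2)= -436 / 1233225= -0.00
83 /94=0.88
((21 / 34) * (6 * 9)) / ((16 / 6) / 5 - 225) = -1215 / 8177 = -0.15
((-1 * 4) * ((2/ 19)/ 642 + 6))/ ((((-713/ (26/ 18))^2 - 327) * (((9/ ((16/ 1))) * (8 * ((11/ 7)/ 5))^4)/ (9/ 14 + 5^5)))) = -58016293868771875/ 4230217456076544768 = -0.01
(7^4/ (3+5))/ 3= 2401/ 24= 100.04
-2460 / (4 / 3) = -1845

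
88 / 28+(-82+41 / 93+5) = -47794 / 651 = -73.42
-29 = -29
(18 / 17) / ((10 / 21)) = 189 / 85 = 2.22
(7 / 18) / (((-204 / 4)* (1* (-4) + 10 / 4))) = 7 / 1377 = 0.01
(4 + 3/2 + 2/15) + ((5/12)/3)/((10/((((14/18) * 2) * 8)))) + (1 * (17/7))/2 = 19903/2835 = 7.02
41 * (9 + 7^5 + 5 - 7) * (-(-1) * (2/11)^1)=1378748/11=125340.73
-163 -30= -193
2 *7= 14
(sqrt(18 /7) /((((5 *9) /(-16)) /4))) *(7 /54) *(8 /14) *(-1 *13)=2.20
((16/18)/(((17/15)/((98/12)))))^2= 960400/23409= 41.03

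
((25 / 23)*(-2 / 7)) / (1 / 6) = -300 / 161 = -1.86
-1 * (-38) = 38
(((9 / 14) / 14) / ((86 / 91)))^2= 13689 / 5798464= 0.00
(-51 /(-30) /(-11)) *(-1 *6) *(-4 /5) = -204 /275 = -0.74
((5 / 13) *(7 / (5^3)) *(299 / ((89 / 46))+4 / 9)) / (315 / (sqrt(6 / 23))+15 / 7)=0.01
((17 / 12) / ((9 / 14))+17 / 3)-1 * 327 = -17233 / 54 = -319.13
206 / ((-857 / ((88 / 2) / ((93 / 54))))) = -163152 / 26567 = -6.14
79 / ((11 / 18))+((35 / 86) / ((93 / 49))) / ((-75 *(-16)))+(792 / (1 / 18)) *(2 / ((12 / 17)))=855595331453 / 21114720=40521.27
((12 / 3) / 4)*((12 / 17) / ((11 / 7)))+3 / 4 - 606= -452391 / 748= -604.80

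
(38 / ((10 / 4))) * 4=304 / 5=60.80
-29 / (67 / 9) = -261 / 67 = -3.90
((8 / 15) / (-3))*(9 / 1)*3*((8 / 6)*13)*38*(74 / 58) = -584896 / 145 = -4033.77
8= 8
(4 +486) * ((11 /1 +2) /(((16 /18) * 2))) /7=4095 /8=511.88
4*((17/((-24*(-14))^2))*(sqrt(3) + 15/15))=17/28224 + 17*sqrt(3)/28224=0.00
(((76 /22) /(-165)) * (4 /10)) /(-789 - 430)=76 /11062425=0.00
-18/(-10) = 9/5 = 1.80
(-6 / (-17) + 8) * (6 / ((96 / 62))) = 2201 / 68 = 32.37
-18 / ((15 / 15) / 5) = -90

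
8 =8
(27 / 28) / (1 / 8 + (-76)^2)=18 / 107821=0.00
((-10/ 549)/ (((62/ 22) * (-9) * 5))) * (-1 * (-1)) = 22/ 153171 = 0.00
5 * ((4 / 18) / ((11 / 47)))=4.75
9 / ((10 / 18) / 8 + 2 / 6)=648 / 29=22.34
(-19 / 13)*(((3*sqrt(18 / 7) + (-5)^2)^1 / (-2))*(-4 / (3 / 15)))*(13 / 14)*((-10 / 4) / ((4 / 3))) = 12825*sqrt(14) / 392 + 35625 / 56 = 758.58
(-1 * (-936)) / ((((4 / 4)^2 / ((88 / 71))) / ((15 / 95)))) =247104 / 1349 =183.18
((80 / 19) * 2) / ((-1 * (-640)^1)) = 1 / 76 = 0.01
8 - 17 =-9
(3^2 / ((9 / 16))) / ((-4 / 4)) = -16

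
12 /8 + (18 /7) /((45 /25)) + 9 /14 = 25 /7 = 3.57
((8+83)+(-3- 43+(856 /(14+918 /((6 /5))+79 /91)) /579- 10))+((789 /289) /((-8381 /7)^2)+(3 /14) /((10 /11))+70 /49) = 535222556829842149393 /14597171238000744540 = 36.67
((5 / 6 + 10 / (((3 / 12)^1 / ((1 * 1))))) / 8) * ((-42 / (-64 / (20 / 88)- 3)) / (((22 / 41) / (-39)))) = -13711425 / 250448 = -54.75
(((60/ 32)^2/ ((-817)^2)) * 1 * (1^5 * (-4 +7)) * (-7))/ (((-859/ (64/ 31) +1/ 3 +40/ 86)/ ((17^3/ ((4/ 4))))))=69641775/ 53221366127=0.00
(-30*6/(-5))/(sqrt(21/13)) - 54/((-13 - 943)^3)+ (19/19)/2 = 218430731/436861408+ 12*sqrt(273)/7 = 28.82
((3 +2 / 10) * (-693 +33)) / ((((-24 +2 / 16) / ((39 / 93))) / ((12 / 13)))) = 202752 / 5921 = 34.24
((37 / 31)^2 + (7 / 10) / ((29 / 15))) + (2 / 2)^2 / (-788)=39207833 / 21960772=1.79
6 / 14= 3 / 7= 0.43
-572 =-572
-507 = -507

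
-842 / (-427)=842 / 427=1.97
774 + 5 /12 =9293 /12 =774.42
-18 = -18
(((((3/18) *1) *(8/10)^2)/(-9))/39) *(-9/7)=8/20475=0.00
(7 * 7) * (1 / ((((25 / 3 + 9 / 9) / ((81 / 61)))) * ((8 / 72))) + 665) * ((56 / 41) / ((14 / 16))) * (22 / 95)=2804049248 / 237595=11801.80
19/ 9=2.11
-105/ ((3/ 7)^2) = -1715/ 3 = -571.67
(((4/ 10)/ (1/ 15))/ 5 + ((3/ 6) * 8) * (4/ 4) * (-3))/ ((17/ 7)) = -378/ 85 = -4.45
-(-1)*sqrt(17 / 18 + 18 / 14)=sqrt(3934) / 42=1.49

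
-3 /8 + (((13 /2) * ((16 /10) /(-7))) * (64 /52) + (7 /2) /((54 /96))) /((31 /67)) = 712529 /78120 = 9.12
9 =9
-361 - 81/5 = -377.20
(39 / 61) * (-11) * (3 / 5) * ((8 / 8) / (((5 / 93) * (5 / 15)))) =-359073 / 1525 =-235.46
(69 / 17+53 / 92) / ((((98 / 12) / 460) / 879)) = 191156130 / 833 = 229479.15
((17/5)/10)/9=17/450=0.04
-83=-83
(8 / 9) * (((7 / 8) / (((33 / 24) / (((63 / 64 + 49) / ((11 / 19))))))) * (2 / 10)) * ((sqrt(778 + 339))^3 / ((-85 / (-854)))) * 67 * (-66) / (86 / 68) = -13596331095151 * sqrt(1117) / 35475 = -12809315253.49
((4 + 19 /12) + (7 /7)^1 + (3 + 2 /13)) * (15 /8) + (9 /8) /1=8063 /416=19.38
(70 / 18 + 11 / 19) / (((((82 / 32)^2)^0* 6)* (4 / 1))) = 191 / 1026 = 0.19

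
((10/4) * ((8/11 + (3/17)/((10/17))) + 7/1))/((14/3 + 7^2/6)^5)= 1716552/29774625727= 0.00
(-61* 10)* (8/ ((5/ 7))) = -6832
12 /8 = 3 /2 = 1.50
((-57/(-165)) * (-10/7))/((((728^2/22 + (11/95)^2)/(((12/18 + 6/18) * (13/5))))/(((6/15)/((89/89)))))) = -356668/16740878917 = -0.00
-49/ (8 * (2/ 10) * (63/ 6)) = -35/ 12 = -2.92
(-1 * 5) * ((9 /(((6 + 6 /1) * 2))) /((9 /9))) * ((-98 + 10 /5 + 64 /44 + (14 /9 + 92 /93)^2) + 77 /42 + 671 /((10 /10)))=-1096.43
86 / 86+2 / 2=2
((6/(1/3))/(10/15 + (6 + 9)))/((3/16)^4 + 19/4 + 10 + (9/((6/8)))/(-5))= 17694720/190220891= 0.09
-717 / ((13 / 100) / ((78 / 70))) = -43020 / 7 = -6145.71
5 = 5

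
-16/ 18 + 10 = 82/ 9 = 9.11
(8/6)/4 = 0.33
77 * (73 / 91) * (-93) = -74679 / 13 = -5744.54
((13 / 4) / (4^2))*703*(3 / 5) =27417 / 320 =85.68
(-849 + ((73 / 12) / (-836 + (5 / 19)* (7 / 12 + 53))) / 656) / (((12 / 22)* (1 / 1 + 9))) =-1148041492169 / 7375788480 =-155.65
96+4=100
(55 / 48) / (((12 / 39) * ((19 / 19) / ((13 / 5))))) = 1859 / 192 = 9.68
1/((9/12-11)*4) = -1/41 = -0.02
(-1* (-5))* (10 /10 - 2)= -5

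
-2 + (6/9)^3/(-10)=-274/135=-2.03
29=29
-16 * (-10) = 160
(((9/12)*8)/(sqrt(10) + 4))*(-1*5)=-20 + 5*sqrt(10)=-4.19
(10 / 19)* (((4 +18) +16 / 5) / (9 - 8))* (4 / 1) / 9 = 5.89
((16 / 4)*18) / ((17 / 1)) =72 / 17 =4.24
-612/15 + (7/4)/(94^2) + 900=151837859/176720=859.20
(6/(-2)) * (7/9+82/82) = -16/3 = -5.33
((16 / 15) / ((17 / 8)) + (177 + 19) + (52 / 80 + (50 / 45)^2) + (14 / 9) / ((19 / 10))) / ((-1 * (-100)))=20847227 / 10465200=1.99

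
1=1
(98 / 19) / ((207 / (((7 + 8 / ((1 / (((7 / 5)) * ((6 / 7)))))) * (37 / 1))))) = 300958 / 19665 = 15.30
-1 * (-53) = 53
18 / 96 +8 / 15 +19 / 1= 4733 / 240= 19.72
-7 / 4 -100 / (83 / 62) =-25381 / 332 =-76.45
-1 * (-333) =333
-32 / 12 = -8 / 3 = -2.67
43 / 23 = 1.87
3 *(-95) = -285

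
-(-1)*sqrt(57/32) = sqrt(114)/8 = 1.33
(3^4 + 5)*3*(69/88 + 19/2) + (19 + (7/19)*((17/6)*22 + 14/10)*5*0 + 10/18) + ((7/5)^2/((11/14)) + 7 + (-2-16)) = 2397911/900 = 2664.35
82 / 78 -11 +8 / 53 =-9.80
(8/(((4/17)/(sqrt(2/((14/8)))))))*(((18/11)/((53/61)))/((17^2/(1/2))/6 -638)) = -223992*sqrt(14)/6631625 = -0.13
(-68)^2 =4624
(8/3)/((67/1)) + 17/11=3505/2211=1.59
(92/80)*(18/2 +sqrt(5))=12.92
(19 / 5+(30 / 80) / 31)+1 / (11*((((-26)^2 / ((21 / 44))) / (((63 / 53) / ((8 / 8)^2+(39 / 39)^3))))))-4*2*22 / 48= 2345951903 / 16126899360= 0.15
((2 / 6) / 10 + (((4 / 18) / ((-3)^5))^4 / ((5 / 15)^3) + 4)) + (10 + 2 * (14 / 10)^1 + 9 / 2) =18075490334800 / 847288609443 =21.33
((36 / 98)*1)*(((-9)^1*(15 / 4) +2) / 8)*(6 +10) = -1143 / 49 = -23.33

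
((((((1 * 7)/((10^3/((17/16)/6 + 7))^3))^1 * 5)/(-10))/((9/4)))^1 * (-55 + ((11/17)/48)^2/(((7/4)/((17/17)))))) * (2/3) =20962250255629111/994117681152000000000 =0.00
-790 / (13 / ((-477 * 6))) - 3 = 173918.54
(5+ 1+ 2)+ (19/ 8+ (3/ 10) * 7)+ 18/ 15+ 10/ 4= 647/ 40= 16.18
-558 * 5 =-2790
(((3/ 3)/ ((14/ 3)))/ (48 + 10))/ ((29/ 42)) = 9/ 1682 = 0.01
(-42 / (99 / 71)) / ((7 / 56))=-7952 / 33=-240.97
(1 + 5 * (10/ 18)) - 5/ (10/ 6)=7/ 9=0.78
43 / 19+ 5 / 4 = 267 / 76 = 3.51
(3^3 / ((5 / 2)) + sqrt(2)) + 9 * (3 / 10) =sqrt(2) + 27 / 2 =14.91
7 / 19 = 0.37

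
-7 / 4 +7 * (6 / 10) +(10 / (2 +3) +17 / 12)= 88 / 15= 5.87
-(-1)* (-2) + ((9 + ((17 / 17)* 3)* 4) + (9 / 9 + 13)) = 33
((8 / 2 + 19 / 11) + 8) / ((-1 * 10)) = -151 / 110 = -1.37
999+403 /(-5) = 4592 /5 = 918.40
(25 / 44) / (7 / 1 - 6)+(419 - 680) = -11459 / 44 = -260.43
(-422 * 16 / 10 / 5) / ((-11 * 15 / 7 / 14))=330848 / 4125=80.21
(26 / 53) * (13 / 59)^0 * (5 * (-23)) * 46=-137540 / 53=-2595.09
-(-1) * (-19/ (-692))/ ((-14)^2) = 19/ 135632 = 0.00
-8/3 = -2.67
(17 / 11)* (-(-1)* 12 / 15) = 68 / 55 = 1.24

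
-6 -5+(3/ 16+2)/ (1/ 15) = 349/ 16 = 21.81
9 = 9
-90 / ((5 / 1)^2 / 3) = -54 / 5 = -10.80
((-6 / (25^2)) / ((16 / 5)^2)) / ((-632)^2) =-3 / 1278156800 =-0.00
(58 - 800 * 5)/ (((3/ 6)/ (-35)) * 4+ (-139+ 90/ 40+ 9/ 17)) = 9381960/ 324341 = 28.93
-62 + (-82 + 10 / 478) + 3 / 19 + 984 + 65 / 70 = 841.11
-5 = -5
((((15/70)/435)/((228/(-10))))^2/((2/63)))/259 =1/17613715616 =0.00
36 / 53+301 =15989 / 53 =301.68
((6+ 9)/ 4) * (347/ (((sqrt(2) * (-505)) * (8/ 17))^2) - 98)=-9596799951/ 26114560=-367.49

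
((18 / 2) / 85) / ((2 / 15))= 27 / 34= 0.79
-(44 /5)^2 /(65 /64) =-123904 /1625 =-76.25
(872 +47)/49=919/49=18.76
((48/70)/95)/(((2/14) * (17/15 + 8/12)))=8/285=0.03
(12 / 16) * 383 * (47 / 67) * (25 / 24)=450025 / 2144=209.90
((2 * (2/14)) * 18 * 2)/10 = 36/35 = 1.03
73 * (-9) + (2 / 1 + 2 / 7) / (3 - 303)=-344929 / 525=-657.01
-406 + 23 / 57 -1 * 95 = -28534 / 57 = -500.60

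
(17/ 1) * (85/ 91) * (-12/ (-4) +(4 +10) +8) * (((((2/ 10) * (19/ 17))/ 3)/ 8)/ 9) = 8075/ 19656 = 0.41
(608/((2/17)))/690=2584/345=7.49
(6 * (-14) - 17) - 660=-761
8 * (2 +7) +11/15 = 1091/15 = 72.73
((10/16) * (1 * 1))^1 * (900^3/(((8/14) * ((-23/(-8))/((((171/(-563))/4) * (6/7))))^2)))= 479625502500000/1173736207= 408631.43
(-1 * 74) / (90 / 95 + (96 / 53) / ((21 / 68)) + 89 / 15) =-7824390 / 1347691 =-5.81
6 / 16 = 3 / 8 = 0.38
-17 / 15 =-1.13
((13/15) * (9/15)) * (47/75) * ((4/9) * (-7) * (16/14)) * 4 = -78208/16875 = -4.63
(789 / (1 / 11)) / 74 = 8679 / 74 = 117.28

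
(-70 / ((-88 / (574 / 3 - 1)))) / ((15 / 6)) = 3997 / 66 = 60.56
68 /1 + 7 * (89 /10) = 1303 /10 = 130.30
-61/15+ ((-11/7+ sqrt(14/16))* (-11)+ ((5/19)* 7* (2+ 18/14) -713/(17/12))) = -16415621/33915 -11* sqrt(14)/4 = -494.31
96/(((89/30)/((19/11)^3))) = 19753920/118459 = 166.76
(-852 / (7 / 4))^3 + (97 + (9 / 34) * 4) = -115399590.90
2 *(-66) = -132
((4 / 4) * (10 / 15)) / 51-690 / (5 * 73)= -20968 / 11169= -1.88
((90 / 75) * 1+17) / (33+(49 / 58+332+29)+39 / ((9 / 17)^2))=142506 / 4181165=0.03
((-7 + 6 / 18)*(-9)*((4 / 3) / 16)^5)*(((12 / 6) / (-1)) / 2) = -5 / 20736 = -0.00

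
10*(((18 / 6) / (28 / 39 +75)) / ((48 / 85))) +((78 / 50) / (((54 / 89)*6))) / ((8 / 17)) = 102835057 / 63784800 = 1.61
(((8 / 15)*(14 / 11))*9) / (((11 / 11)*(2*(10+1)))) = 168 / 605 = 0.28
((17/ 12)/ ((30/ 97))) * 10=1649/ 36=45.81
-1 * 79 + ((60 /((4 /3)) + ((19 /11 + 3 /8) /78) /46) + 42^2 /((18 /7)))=205865273 /315744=652.00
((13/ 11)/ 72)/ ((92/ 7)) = 91/ 72864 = 0.00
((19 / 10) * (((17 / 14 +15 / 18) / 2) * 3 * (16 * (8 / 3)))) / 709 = 26144 / 74445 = 0.35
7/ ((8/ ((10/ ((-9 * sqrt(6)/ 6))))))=-35 * sqrt(6)/ 36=-2.38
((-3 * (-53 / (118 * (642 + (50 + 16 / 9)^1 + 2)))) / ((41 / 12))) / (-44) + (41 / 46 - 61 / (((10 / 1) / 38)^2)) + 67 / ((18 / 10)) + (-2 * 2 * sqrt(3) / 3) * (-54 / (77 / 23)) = -1453344630089477 / 1724574525300 + 1656 * sqrt(3) / 77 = -805.48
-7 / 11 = -0.64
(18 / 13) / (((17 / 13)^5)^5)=9770413866738669229888716498 / 5770627412348402378939569991057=0.00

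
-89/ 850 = -0.10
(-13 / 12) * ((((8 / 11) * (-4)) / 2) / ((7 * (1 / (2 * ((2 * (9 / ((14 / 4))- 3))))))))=-208 / 539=-0.39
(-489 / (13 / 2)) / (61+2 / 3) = -2934 / 2405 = -1.22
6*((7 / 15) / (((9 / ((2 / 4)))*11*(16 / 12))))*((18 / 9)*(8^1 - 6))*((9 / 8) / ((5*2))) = 21 / 4400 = 0.00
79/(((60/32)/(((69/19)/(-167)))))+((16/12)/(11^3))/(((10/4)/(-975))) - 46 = -998947706/21116315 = -47.31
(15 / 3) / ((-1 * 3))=-1.67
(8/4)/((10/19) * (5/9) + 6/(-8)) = -1368/313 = -4.37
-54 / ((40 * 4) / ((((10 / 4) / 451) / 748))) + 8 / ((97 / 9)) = 0.74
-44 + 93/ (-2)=-181/ 2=-90.50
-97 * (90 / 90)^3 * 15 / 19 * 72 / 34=-52380 / 323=-162.17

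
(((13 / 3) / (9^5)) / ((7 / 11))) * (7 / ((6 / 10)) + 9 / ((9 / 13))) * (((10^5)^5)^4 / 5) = 5689114259962199808767913000000000000000000000000000000000000000000000000000000000000000000000000.00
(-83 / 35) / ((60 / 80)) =-332 / 105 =-3.16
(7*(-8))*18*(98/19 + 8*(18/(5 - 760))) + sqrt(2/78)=-71824032/14345 + sqrt(39)/39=-5006.74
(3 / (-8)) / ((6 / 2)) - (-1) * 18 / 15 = 43 / 40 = 1.08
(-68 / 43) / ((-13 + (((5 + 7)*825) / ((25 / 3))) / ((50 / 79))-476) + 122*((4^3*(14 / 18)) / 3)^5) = -24393141900 / 2366803994958340901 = -0.00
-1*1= -1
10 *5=50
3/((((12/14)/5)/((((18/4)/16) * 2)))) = 315/32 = 9.84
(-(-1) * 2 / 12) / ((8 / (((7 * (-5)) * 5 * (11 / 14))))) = -275 / 96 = -2.86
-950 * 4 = -3800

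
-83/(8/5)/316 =-415/2528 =-0.16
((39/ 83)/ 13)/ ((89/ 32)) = 96/ 7387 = 0.01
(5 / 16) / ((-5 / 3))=-3 / 16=-0.19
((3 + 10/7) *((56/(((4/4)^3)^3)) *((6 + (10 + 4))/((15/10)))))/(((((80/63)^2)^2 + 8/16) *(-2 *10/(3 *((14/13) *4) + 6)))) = -1281408859584/1269748493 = -1009.18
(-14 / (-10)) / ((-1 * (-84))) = 1 / 60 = 0.02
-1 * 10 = -10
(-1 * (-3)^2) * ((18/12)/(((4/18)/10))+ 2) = -1251/2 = -625.50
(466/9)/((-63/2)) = -932/567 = -1.64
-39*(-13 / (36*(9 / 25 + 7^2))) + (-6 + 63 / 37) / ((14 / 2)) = -1260197 / 3835272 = -0.33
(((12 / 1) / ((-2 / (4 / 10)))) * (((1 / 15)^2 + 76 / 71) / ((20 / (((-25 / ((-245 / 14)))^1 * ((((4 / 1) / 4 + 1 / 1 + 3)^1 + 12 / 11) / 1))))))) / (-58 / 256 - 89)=3824896 / 304084125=0.01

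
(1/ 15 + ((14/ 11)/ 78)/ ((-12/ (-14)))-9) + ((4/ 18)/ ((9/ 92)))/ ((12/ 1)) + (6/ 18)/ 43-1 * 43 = -772762687/ 14942070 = -51.72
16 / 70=8 / 35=0.23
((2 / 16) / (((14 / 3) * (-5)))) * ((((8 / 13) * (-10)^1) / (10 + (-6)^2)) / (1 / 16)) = 24 / 2093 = 0.01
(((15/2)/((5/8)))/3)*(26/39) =8/3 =2.67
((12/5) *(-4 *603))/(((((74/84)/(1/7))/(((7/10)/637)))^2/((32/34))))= -4167936/24090464125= -0.00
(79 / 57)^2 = 6241 / 3249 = 1.92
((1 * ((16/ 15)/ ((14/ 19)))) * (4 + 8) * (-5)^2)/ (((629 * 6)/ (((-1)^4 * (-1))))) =-1520/ 13209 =-0.12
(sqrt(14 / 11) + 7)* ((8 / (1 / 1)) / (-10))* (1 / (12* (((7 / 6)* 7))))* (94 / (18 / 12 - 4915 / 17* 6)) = 6392* sqrt(154) / 158813655 + 6392 / 2062515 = 0.00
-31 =-31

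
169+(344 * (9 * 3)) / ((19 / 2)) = 21787 / 19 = 1146.68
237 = 237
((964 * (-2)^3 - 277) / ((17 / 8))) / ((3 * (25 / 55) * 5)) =-234344 / 425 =-551.40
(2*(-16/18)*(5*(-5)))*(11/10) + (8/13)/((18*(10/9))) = 48.92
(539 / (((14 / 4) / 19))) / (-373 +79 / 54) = -158004 / 20063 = -7.88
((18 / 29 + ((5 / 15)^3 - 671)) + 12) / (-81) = 515482 / 63423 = 8.13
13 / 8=1.62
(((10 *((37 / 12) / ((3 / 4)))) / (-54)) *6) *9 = -370 / 9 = -41.11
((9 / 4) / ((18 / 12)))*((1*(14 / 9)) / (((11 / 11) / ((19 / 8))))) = 133 / 24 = 5.54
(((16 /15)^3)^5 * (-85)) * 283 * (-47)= 260695151857186417672192 /87578778076171875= 2976693.19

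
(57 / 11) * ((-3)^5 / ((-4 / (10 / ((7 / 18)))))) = 623295 / 77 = 8094.74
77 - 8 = 69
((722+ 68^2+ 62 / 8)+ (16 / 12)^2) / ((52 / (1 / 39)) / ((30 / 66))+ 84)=963995 / 818208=1.18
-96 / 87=-32 / 29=-1.10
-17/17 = -1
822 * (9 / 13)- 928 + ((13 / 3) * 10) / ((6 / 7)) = -36079 / 117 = -308.37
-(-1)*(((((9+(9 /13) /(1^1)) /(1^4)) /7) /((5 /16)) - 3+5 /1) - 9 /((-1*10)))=953 /130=7.33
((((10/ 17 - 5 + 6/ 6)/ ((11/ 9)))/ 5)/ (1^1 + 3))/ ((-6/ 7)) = 609/ 3740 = 0.16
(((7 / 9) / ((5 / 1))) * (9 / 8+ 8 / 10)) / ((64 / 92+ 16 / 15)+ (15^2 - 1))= 12397 / 9346560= 0.00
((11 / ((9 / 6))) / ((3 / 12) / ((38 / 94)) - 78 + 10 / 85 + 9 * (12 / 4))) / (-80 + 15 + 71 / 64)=1819136 / 796631247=0.00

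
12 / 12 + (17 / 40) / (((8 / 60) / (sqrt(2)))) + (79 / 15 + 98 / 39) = 51 * sqrt(2) / 16 + 1712 / 195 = 13.29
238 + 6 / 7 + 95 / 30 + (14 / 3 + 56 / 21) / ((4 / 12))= 11089 / 42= 264.02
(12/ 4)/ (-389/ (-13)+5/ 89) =1157/ 11562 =0.10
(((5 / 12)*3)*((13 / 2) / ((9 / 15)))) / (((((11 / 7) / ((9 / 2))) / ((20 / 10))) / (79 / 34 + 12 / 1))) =3323775 / 2992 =1110.89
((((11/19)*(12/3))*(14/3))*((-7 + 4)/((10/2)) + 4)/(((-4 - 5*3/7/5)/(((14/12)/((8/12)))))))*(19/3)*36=-513128/155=-3310.50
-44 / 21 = -2.10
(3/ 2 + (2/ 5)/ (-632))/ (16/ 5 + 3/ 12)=103/ 237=0.43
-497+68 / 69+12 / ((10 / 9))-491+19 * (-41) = -605549 / 345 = -1755.21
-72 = -72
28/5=5.60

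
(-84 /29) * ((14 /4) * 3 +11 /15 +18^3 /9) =-276878 /145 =-1909.50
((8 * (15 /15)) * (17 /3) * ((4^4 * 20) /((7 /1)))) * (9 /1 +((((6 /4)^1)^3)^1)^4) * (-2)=-64407900 /7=-9201128.57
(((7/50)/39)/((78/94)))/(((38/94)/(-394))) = -3046211/722475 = -4.22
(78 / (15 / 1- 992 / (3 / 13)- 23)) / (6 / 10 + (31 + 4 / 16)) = -9 / 15827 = -0.00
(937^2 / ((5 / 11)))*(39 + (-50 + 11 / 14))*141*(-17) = 47290934758.41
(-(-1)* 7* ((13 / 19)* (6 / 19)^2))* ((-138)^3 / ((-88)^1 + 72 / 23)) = 6188124033 / 418399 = 14790.01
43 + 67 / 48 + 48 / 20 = 11231 / 240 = 46.80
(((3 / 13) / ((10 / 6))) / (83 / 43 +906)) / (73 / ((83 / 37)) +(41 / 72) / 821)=1898736552 / 405176066523475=0.00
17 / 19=0.89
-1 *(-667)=667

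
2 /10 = 1 /5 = 0.20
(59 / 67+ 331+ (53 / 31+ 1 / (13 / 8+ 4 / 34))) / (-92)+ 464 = 20848633361 / 45286908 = 460.37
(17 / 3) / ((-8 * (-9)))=0.08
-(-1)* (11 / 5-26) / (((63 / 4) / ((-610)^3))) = 3086941600 / 9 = 342993511.11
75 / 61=1.23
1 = 1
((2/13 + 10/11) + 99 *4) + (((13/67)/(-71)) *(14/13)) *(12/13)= 270100612/680251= 397.06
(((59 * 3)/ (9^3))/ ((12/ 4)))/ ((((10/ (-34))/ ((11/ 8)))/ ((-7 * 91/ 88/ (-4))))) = -638911/ 933120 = -0.68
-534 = -534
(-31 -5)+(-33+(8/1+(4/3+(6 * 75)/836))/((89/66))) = -104300/1691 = -61.68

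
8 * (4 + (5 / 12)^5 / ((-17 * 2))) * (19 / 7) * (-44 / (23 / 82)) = -289958053363 / 21282912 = -13623.98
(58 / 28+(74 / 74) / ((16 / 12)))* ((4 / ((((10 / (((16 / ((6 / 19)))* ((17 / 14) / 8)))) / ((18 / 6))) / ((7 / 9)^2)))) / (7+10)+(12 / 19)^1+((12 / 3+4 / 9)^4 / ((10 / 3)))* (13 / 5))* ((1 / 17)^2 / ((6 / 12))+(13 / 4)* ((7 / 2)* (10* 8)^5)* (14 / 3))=377858282913726342053413 / 2521851570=149833672769934.81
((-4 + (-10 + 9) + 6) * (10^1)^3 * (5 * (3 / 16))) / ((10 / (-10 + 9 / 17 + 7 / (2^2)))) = -196875 / 272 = -723.81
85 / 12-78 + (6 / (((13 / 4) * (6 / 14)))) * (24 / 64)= -10811 / 156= -69.30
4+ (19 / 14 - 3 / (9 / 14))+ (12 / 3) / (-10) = 61 / 210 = 0.29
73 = 73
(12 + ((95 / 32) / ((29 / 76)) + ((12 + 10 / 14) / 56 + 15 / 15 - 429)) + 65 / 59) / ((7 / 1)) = -136453369 / 2347492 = -58.13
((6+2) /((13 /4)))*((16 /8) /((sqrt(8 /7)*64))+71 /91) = sqrt(14) /52+2272 /1183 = 1.99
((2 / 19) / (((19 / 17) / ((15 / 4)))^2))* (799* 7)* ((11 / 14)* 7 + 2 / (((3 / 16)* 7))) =5108905875 / 109744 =46552.94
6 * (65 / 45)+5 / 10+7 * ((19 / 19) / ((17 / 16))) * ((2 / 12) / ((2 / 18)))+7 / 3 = 21.38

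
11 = 11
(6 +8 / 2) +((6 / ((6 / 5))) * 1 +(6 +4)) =25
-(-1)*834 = 834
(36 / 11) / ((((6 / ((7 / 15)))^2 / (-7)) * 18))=-343 / 44550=-0.01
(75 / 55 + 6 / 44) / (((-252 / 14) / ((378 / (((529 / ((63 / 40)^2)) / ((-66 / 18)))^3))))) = 194177156693751 / 1212710002688000000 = 0.00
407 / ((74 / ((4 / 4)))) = 11 / 2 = 5.50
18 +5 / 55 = 199 / 11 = 18.09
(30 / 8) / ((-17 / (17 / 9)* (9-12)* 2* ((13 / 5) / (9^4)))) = 18225 / 104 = 175.24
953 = 953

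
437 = 437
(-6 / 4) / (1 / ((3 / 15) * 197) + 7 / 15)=-8865 / 2908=-3.05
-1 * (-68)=68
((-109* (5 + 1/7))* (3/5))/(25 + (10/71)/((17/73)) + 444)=-14208804/19838455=-0.72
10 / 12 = 5 / 6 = 0.83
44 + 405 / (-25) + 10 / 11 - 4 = 1359 / 55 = 24.71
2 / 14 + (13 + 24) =260 / 7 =37.14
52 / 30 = 26 / 15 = 1.73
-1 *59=-59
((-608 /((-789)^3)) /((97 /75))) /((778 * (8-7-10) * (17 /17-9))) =0.00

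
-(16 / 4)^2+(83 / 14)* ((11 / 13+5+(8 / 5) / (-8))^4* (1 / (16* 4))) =1249806957843 / 15994160000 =78.14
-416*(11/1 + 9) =-8320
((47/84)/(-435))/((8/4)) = -47/73080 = -0.00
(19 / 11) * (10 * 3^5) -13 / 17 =784747 / 187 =4196.51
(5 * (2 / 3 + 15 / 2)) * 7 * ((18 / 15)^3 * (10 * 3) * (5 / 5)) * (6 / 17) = 444528 / 85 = 5229.74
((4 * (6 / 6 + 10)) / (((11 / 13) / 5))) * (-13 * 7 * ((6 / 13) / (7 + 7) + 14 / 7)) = -48100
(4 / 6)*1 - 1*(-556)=1670 / 3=556.67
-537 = -537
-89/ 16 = -5.56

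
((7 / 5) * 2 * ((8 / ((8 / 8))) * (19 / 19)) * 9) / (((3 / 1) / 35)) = 2352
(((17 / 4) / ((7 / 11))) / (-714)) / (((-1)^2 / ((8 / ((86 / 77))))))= -121 / 1806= -0.07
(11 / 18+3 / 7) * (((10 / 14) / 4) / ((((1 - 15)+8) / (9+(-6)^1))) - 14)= -34453 / 2352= -14.65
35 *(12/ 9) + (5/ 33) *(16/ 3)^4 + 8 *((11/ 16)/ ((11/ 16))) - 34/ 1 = 382922/ 2673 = 143.26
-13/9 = -1.44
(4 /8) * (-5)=-5 /2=-2.50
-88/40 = -11/5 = -2.20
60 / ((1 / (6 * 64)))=23040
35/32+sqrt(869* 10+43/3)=35/32+sqrt(78339)/3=94.39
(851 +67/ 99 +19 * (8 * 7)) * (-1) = -189652/ 99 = -1915.68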